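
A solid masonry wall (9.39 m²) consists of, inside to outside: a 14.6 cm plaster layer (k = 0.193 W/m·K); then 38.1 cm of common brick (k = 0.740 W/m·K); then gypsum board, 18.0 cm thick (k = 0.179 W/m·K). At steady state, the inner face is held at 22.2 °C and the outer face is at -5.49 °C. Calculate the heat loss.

Q = 114 W

Series thermal resistances, inner to outer:
  R_plaster = L/(kA) = 0.146/(0.193·9.39) = 0.08056 K/W
  R_common brick = L/(kA) = 0.381/(0.740·9.39) = 0.05483 K/W
  R_gypsum board = L/(kA) = 0.180/(0.179·9.39) = 0.1071 K/W
ΣR = 0.08056 + 0.05483 + 0.1071 = 0.2425 K/W
Q = ΔT/ΣR = (22.2 °C − -5.49 °C)/0.2425 = 114 W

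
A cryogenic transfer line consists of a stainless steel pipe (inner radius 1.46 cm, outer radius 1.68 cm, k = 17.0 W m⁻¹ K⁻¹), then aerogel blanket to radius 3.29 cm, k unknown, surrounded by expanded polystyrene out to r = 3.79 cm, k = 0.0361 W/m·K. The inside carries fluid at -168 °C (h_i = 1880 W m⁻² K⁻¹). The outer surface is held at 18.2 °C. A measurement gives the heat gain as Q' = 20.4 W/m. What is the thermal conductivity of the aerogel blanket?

ΣR = ΔT/Q' = |-168 − 18.2|/20.4 = 9.127 m·K/W
Known resistances:
  R'_conv,in = 1/(2πr h) = 1/(2π·0.0146·1880) = 0.005798 m·K/W
  R'_stainless steel = ln(0.0168/0.0146)/(2πk) = 0.1404/(2π·17.0) = 0.001314 m·K/W
  R'_expanded polystyrene = ln(0.0379/0.0329)/(2πk) = 0.1415/(2π·0.0361) = 0.6237 m·K/W
R_aerogel blanket = ΣR − ΣR_known = 9.127 − 0.6308 = 8.496 m·K/W
ln(r₂/r₁)/(2πk) = 8.496 ⇒ k = 0.6721/(2π·8.496) = 0.0126 W/m·K

k = 0.0126 W/m·K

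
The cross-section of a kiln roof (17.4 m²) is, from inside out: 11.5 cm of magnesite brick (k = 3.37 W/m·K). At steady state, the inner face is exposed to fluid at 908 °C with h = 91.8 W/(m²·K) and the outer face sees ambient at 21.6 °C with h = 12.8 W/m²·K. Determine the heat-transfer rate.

Resistance network (inner→outer):
  R_conv,in = 1/(hA) = 1/(91.8·17.4) = 6.260×10^-4 K/W
  R_magnesite brick = L/(kA) = 0.115/(3.37·17.4) = 0.001961 K/W
  R_conv,out = 1/(hA) = 1/(12.8·17.4) = 0.004490 K/W
ΣR = 6.260×10^-4 + 0.001961 + 0.004490 = 0.007077 K/W
Q = ΔT/ΣR = (908 °C − 21.6 °C)/0.007077 = 1.25×10^5 W

Q = 1.25×10^5 W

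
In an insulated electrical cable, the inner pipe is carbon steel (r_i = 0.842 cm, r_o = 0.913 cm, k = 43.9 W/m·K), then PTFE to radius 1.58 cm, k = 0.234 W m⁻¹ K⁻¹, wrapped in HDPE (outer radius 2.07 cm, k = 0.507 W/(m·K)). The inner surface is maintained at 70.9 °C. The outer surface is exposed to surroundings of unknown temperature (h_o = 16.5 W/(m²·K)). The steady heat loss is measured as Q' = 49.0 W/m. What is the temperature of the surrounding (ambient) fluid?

T_out = 25.6 °C

Sum the resistances:
  R'_carbon steel = ln(0.00913/0.00842)/(2πk) = 0.08096/(2π·43.9) = 2.935×10^-4 m·K/W
  R'_PTFE = ln(0.0158/0.00913)/(2πk) = 0.5484/(2π·0.234) = 0.3730 m·K/W
  R'_HDPE = ln(0.0207/0.0158)/(2πk) = 0.2701/(2π·0.507) = 0.08480 m·K/W
  R'_conv,out = 1/(2πr h) = 1/(2π·0.0207·16.5) = 0.4660 m·K/W
ΣR = 0.9241 m·K/W
ΔT = Q'·ΣR = 49.0 × 0.9241 = 45.28 K
Heat flows outward, so T_out = T_in − ΔT = 70.9 − 45.28 = 25.6 °C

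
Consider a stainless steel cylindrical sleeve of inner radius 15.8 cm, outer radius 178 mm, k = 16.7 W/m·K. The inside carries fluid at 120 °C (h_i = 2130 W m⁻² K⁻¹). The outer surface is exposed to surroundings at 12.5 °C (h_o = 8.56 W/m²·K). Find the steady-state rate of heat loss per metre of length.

Treat each layer as a resistance in series:
  R'_conv,in = 1/(2πr h) = 1/(2π·0.158·2130) = 4.729×10^-4 m·K/W
  R'_stainless steel = ln(0.178/0.158)/(2πk) = 0.1192/(2π·16.7) = 0.001136 m·K/W
  R'_conv,out = 1/(2πr h) = 1/(2π·0.178·8.56) = 0.1045 m·K/W
ΣR = 4.729×10^-4 + 0.001136 + 0.1045 = 0.1061 m·K/W
Q' = ΔT/ΣR = (120 °C − 12.5 °C)/0.1061 = 1010 W/m

Q' = 1010 W/m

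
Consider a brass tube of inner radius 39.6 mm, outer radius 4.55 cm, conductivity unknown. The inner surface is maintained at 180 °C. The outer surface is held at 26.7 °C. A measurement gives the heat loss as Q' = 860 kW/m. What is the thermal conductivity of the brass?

ΣR = ΔT/Q' = |180 − 26.7|/8.60×10^5 = 1.783×10^-4 m·K/W
ln(r₂/r₁)/(2πk) = 1.783×10^-4 ⇒ k = 0.1389/(2π·1.783×10^-4) = 124 W/m·K

k = 124 W/m·K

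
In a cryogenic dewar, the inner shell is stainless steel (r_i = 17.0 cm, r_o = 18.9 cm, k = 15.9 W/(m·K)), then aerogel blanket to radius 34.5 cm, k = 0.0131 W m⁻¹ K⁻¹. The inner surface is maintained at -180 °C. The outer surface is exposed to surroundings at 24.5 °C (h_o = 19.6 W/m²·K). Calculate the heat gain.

Treat each layer as a resistance in series:
  R_stainless steel = (1/0.170 − 1/0.189)/(4πk) = 0.5913/(4π·15.9) = 0.002960 K/W
  R_aerogel blanket = (1/0.189 − 1/0.345)/(4πk) = 2.392/(4π·0.0131) = 14.53 K/W
  R_conv,out = 1/(4πr²h) = 1/(4π·0.345²·19.6) = 0.03411 K/W
ΣR = 0.002960 + 14.53 + 0.03411 = 14.57 K/W
Q = ΔT/ΣR = (-180 °C − 24.5 °C)/14.57 = -14.0 W
(Negative Q ⇒ heat flows inward; heat gain = 14.0 W.)

Q = 14.0 W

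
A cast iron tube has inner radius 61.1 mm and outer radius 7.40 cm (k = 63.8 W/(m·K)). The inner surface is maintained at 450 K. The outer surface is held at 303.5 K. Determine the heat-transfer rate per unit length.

Q' = 2πk·ΔT/ln(r₂/r₁) = 2π × 63.8 × 146.5 / ln(0.0740/0.0611) = 3.07×10^5 W/m

Q' = 3.07×10^5 W/m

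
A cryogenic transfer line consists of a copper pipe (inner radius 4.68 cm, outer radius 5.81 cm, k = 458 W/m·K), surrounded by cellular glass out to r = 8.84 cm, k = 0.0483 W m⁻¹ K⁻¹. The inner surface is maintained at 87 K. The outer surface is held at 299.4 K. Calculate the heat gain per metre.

Q' = 154 W/m

Series thermal resistances, inner to outer:
  R'_copper = ln(0.0581/0.0468)/(2πk) = 0.2163/(2π·458) = 7.516×10^-5 m·K/W
  R'_cellular glass = ln(0.0884/0.0581)/(2πk) = 0.4197/(2π·0.0483) = 1.383 m·K/W
ΣR = 7.516×10^-5 + 1.383 = 1.383 m·K/W
Q' = ΔT/ΣR = (87 K − 299.4 K)/1.383 = -154 W/m
(Negative Q' ⇒ heat flows inward; heat gain = 154 W/m.)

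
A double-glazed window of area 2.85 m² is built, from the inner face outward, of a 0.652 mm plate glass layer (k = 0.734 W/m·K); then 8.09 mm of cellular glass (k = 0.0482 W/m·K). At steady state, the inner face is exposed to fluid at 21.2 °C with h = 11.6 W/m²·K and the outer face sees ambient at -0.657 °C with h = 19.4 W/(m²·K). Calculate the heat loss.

Resistance network (inner→outer):
  R_conv,in = 1/(hA) = 1/(11.6·2.85) = 0.03025 K/W
  R_plate glass = L/(kA) = 6.52×10^-4/(0.734·2.85) = 3.117×10^-4 K/W
  R_cellular glass = L/(kA) = 0.00809/(0.0482·2.85) = 0.05889 K/W
  R_conv,out = 1/(hA) = 1/(19.4·2.85) = 0.01809 K/W
ΣR = 0.03025 + 3.117×10^-4 + 0.05889 + 0.01809 = 0.1075 K/W
Q = ΔT/ΣR = (21.2 °C − -0.657 °C)/0.1075 = 203 W

Q = 203 W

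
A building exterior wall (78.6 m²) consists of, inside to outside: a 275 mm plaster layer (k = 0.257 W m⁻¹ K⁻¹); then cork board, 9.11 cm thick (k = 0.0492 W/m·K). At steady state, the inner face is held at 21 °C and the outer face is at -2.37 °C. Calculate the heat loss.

Series thermal resistances, inner to outer:
  R_plaster = L/(kA) = 0.275/(0.257·78.6) = 0.01361 K/W
  R_cork board = L/(kA) = 0.0911/(0.0492·78.6) = 0.02356 K/W
ΣR = 0.01361 + 0.02356 = 0.03717 K/W
Q = ΔT/ΣR = (21 °C − -2.37 °C)/0.03717 = 629 W

Q = 629 W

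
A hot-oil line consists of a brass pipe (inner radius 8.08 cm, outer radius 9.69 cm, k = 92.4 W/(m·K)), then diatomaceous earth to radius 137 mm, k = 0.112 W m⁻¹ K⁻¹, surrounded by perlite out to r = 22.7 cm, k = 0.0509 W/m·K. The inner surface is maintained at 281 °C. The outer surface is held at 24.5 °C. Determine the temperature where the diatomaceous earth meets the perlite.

Treat each layer as a resistance in series:
  R'_brass = ln(0.0969/0.0808)/(2πk) = 0.1817/(2π·92.4) = 3.130×10^-4 m·K/W
  R'_diatomaceous earth = ln(0.137/0.0969)/(2πk) = 0.3463/(2π·0.112) = 0.4921 m·K/W
  R'_perlite = ln(0.227/0.137)/(2πk) = 0.5050/(2π·0.0509) = 1.579 m·K/W
ΣR = 3.130×10^-4 + 0.4921 + 1.579 = 2.071 m·K/W
Q' = ΔT/ΣR = (281 °C − 24.5 °C)/2.071 = 123.9 W/m
From the inner boundary to the diatomaceous earth/perlite interface, ΣR_partial = 0.4924 m·K/W.
T_interface = T_in − Q'·ΣR_partial = 281 °C − (123.9)(0.4924) = 220 °C

T = 220 °C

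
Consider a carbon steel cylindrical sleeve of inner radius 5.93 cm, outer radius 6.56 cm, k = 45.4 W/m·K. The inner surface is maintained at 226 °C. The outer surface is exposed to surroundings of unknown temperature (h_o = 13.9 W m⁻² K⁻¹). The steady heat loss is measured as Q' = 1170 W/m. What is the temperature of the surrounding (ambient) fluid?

T_out = 21.4 °C

Sum the resistances:
  R'_carbon steel = ln(0.0656/0.0593)/(2πk) = 0.1010/(2π·45.4) = 3.539×10^-4 m·K/W
  R'_conv,out = 1/(2πr h) = 1/(2π·0.0656·13.9) = 0.1745 m·K/W
ΣR = 0.1749 m·K/W
ΔT = Q'·ΣR = 1170 × 0.1749 = 204.6 K
Heat flows outward, so T_out = T_in − ΔT = 226 − 204.6 = 21.4 °C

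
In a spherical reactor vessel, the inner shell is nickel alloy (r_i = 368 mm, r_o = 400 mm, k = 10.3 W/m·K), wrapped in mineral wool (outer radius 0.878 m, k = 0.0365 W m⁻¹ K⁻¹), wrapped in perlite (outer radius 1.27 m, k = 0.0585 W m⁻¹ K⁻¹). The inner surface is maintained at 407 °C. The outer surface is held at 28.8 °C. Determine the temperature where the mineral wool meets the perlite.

Resistance network (inner→outer):
  R_nickel alloy = (1/0.368 − 1/0.400)/(4πk) = 0.2174/(4π·10.3) = 0.001680 K/W
  R_mineral wool = (1/0.400 − 1/0.878)/(4πk) = 1.361/(4π·0.0365) = 2.967 K/W
  R_perlite = (1/0.878 − 1/1.27)/(4πk) = 0.3516/(4π·0.0585) = 0.4782 K/W
ΣR = 0.001680 + 2.967 + 0.4782 = 3.447 K/W
Q = ΔT/ΣR = (407 °C − 28.8 °C)/3.447 = 109.7 W
From the inner boundary to the mineral wool/perlite interface, ΣR_partial = 2.969 K/W.
T_interface = T_in − Q·ΣR_partial = 407 °C − (109.7)(2.969) = 81.3 °C

T = 81.3 °C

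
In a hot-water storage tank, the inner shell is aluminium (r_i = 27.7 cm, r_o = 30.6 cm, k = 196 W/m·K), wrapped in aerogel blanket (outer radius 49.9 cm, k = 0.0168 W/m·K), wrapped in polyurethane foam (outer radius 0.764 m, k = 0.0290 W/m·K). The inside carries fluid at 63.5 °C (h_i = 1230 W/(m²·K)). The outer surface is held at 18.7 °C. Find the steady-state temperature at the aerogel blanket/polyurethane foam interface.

T = 29.5 °C

Resistance network (inner→outer):
  R_conv,in = 1/(4πr²h) = 1/(4π·0.277²·1230) = 8.432×10^-4 K/W
  R_aluminium = (1/0.277 − 1/0.306)/(4πk) = 0.3421/(4π·196) = 1.389×10^-4 K/W
  R_aerogel blanket = (1/0.306 − 1/0.499)/(4πk) = 1.264/(4π·0.0168) = 5.987 K/W
  R_polyurethane foam = (1/0.499 − 1/0.764)/(4πk) = 0.6951/(4π·0.0290) = 1.907 K/W
ΣR = 8.432×10^-4 + 1.389×10^-4 + 5.987 + 1.907 = 7.895 K/W
Q = ΔT/ΣR = (63.5 °C − 18.7 °C)/7.895 = 5.674 W
From the inner boundary to the aerogel blanket/polyurethane foam interface, ΣR_partial = 5.988 K/W.
T_interface = T_in − Q·ΣR_partial = 63.5 °C − (5.674)(5.988) = 29.5 °C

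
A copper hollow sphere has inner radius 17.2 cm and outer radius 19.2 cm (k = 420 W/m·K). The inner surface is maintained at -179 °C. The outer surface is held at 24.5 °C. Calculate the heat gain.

Q = 4πk·ΔT/(1/r₁ − 1/r₂) = 4π × 420 × 203.5 / (1/0.172 − 1/0.192) = 1.77×10^6 W

Q = 1.77×10^6 W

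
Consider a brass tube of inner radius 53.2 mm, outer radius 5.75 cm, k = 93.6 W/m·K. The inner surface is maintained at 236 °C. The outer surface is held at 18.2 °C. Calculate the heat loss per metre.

Q' = 2πk·ΔT/ln(r₂/r₁) = 2π × 93.6 × 217.8 / ln(0.0575/0.0532) = 1.65×10^6 W/m

Q' = 1650 kW/m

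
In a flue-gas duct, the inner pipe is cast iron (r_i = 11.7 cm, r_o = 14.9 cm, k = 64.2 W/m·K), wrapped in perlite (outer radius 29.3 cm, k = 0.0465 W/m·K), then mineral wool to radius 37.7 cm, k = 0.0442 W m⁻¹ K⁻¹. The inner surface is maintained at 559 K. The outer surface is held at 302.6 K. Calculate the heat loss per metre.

Series thermal resistances, inner to outer:
  R'_cast iron = ln(0.149/0.117)/(2πk) = 0.2418/(2π·64.2) = 5.994×10^-4 m·K/W
  R'_perlite = ln(0.293/0.149)/(2πk) = 0.6762/(2π·0.0465) = 2.315 m·K/W
  R'_mineral wool = ln(0.377/0.293)/(2πk) = 0.2521/(2π·0.0442) = 0.9077 m·K/W
ΣR = 5.994×10^-4 + 2.315 + 0.9077 = 3.223 m·K/W
Q' = ΔT/ΣR = (559 K − 302.6 K)/3.223 = 79.6 W/m

Q' = 79.6 W/m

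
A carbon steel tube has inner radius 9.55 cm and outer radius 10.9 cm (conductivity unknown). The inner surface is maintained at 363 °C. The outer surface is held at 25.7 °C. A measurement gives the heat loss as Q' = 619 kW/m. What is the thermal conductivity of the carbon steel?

ΣR = ΔT/Q' = |363 − 25.7|/6.19×10^5 = 5.449×10^-4 m·K/W
ln(r₂/r₁)/(2πk) = 5.449×10^-4 ⇒ k = 0.1322/(2π·5.449×10^-4) = 38.6 W/m·K

k = 38.6 W/m·K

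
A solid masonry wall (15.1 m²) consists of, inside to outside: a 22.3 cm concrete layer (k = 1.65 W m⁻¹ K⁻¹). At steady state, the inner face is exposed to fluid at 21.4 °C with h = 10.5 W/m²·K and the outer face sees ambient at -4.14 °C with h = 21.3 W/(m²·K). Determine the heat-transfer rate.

Q = 1390 W

Treat each layer as a resistance in series:
  R_conv,in = 1/(hA) = 1/(10.5·15.1) = 0.006307 K/W
  R_concrete = L/(kA) = 0.223/(1.65·15.1) = 0.008950 K/W
  R_conv,out = 1/(hA) = 1/(21.3·15.1) = 0.003109 K/W
ΣR = 0.006307 + 0.008950 + 0.003109 = 0.01837 K/W
Q = ΔT/ΣR = (21.4 °C − -4.14 °C)/0.01837 = 1390 W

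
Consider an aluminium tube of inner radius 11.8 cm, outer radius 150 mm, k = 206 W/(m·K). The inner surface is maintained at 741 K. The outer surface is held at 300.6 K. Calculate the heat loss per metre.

Q' = 2πk·ΔT/ln(r₂/r₁) = 2π × 206 × 440.4 / ln(0.150/0.118) = 2.38×10^6 W/m

Q' = 2380 kW/m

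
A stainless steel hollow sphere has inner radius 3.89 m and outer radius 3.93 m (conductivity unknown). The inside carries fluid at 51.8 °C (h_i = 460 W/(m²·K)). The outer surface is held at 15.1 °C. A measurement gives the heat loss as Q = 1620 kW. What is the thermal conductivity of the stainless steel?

k = 18.6 W/m·K

ΣR = ΔT/Q = |51.8 − 15.1|/1.62×10^6 = 2.265×10^-5 K/W
Known resistances:
  R_conv,in = 1/(4πr²h) = 1/(4π·3.89²·460) = 1.143×10^-5 K/W
R_stainless steel = ΣR − ΣR_known = 2.265×10^-5 − 1.143×10^-5 = 1.122×10^-5 K/W
(1/r₁−1/r₂)/(4πk) = 1.122×10^-5 ⇒ k = 0.002616/(4π·1.122×10^-5) = 18.6 W/m·K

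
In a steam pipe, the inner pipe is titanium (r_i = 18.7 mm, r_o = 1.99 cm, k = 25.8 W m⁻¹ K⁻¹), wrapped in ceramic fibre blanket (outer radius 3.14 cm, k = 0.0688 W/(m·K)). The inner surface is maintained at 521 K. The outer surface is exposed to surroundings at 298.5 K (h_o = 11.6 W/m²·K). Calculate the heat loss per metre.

Treat each layer as a resistance in series:
  R'_titanium = ln(0.0199/0.0187)/(2πk) = 0.06220/(2π·25.8) = 3.837×10^-4 m·K/W
  R'_ceramic fibre blanket = ln(0.0314/0.0199)/(2πk) = 0.4561/(2π·0.0688) = 1.055 m·K/W
  R'_conv,out = 1/(2πr h) = 1/(2π·0.0314·11.6) = 0.4370 m·K/W
ΣR = 3.837×10^-4 + 1.055 + 0.4370 = 1.492 m·K/W
Q' = ΔT/ΣR = (521 K − 298.5 K)/1.492 = 149 W/m

Q' = 149 W/m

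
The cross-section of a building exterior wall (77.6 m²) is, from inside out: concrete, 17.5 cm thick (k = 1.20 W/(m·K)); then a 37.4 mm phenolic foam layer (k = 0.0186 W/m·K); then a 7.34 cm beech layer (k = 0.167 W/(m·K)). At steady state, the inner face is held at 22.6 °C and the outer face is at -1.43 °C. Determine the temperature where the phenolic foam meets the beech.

Resistance network (inner→outer):
  R_concrete = L/(kA) = 0.175/(1.20·77.6) = 0.001879 K/W
  R_phenolic foam = L/(kA) = 0.0374/(0.0186·77.6) = 0.02591 K/W
  R_beech = L/(kA) = 0.0734/(0.167·77.6) = 0.005664 K/W
ΣR = 0.001879 + 0.02591 + 0.005664 = 0.03345 K/W
Q = ΔT/ΣR = (22.6 °C − -1.43 °C)/0.03345 = 718.4 W
From the inner boundary to the phenolic foam/beech interface, ΣR_partial = 0.02779 K/W.
T_interface = T_in − Q·ΣR_partial = 22.6 °C − (718.4)(0.02779) = 2.64 °C

T = 2.64 °C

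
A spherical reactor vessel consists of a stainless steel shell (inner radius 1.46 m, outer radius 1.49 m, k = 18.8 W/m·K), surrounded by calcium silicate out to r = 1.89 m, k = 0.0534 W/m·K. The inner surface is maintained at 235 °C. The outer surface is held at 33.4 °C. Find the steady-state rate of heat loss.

Treat each layer as a resistance in series:
  R_stainless steel = (1/1.46 − 1/1.49)/(4πk) = 0.01379/(4π·18.8) = 5.837×10^-5 K/W
  R_calcium silicate = (1/1.49 − 1/1.89)/(4πk) = 0.1420/(4π·0.0534) = 0.2117 K/W
ΣR = 5.837×10^-5 + 0.2117 = 0.2118 K/W
Q = ΔT/ΣR = (235 °C − 33.4 °C)/0.2118 = 952 W

Q = 952 W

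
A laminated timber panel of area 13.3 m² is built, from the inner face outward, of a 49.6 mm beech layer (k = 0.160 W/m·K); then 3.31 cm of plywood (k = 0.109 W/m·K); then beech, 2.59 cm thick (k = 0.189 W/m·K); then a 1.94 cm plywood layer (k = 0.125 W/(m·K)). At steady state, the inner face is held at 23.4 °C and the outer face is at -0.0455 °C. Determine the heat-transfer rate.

Q = 344 W

Treat each layer as a resistance in series:
  R_beech = L/(kA) = 0.0496/(0.160·13.3) = 0.02331 K/W
  R_plywood = L/(kA) = 0.0331/(0.109·13.3) = 0.02283 K/W
  R_beech = L/(kA) = 0.0259/(0.189·13.3) = 0.01030 K/W
  R_plywood = L/(kA) = 0.0194/(0.125·13.3) = 0.01167 K/W
ΣR = 0.02331 + 0.02283 + 0.01030 + 0.01167 = 0.06811 K/W
Q = ΔT/ΣR = (23.4 °C − -0.0455 °C)/0.06811 = 344 W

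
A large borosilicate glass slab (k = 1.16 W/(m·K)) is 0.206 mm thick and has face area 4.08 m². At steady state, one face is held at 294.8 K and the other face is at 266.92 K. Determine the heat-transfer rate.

Q = 641 kW

Q = kA·ΔT/L = 1.16 × 4.08 × |294.8 K − 266.92 K| / 2.06×10^-4 = 6.41×10^5 W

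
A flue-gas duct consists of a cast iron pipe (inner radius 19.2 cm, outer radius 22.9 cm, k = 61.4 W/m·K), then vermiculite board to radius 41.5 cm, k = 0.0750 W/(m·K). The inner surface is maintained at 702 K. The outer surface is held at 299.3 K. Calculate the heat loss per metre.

Resistance network (inner→outer):
  R'_cast iron = ln(0.229/0.192)/(2πk) = 0.1762/(2π·61.4) = 4.568×10^-4 m·K/W
  R'_vermiculite board = ln(0.415/0.229)/(2πk) = 0.5946/(2π·0.0750) = 1.262 m·K/W
ΣR = 4.568×10^-4 + 1.262 = 1.262 m·K/W
Q' = ΔT/ΣR = (702 K − 299.3 K)/1.262 = 319 W/m

Q' = 319 W/m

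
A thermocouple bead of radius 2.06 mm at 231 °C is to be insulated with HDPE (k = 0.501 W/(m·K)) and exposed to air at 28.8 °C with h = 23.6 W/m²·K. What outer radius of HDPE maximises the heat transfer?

r_cr = 4.25 cm

For a sphere, r_cr = 2k_ins/h = 2·0.501/23.6 = 0.0425 m = 4.25 cm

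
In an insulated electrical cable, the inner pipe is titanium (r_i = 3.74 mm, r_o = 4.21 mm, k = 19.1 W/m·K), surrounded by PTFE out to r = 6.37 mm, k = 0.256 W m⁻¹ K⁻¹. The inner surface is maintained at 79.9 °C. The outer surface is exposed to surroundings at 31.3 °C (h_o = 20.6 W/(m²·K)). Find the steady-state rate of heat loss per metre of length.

Q' = 33.0 W/m

Resistance network (inner→outer):
  R'_titanium = ln(0.00421/0.00374)/(2πk) = 0.1184/(2π·19.1) = 9.864×10^-4 m·K/W
  R'_PTFE = ln(0.00637/0.00421)/(2πk) = 0.4141/(2π·0.256) = 0.2575 m·K/W
  R'_conv,out = 1/(2πr h) = 1/(2π·0.00637·20.6) = 1.213 m·K/W
ΣR = 9.864×10^-4 + 0.2575 + 1.213 = 1.471 m·K/W
Q' = ΔT/ΣR = (79.9 °C − 31.3 °C)/1.471 = 33.0 W/m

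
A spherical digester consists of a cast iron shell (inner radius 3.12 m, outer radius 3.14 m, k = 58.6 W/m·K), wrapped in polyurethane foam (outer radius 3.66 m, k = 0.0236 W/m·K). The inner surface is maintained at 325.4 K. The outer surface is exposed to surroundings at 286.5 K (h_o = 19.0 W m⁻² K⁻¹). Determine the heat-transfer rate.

Q = 254 W

Series thermal resistances, inner to outer:
  R_cast iron = (1/3.12 − 1/3.14)/(4πk) = 0.002041/(4π·58.6) = 2.772×10^-6 K/W
  R_polyurethane foam = (1/3.14 − 1/3.66)/(4πk) = 0.04525/(4π·0.0236) = 0.1526 K/W
  R_conv,out = 1/(4πr²h) = 1/(4π·3.66²·19.0) = 3.127×10^-4 K/W
ΣR = 2.772×10^-6 + 0.1526 + 3.127×10^-4 = 0.1529 K/W
Q = ΔT/ΣR = (325.4 K − 286.5 K)/0.1529 = 254 W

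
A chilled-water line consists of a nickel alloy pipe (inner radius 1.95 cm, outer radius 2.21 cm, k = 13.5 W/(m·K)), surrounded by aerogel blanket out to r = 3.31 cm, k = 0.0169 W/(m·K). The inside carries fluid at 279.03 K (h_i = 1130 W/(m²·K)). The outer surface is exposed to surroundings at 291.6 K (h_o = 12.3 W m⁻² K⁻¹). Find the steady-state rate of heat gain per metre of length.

Resistance network (inner→outer):
  R'_conv,in = 1/(2πr h) = 1/(2π·0.0195·1130) = 0.007223 m·K/W
  R'_nickel alloy = ln(0.0221/0.0195)/(2πk) = 0.1252/(2π·13.5) = 0.001476 m·K/W
  R'_aerogel blanket = ln(0.0331/0.0221)/(2πk) = 0.4040/(2π·0.0169) = 3.804 m·K/W
  R'_conv,out = 1/(2πr h) = 1/(2π·0.0331·12.3) = 0.3909 m·K/W
ΣR = 0.007223 + 0.001476 + 3.804 + 0.3909 = 4.204 m·K/W
Q' = ΔT/ΣR = (279.03 K − 291.6 K)/4.204 = -2.99 W/m
(Negative Q' ⇒ heat flows inward; heat gain = 2.99 W/m.)

Q' = 2.99 W/m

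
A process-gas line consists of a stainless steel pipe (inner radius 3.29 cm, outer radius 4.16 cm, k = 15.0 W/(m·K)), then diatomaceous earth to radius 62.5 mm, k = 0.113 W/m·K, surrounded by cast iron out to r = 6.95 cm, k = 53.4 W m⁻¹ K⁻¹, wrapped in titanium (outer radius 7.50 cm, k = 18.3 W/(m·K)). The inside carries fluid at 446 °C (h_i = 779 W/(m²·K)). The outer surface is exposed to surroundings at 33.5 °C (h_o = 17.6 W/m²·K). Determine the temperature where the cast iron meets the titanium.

T = 105 °C

Series thermal resistances, inner to outer:
  R'_conv,in = 1/(2πr h) = 1/(2π·0.0329·779) = 0.006210 m·K/W
  R'_stainless steel = ln(0.0416/0.0329)/(2πk) = 0.2346/(2π·15.0) = 0.002489 m·K/W
  R'_diatomaceous earth = ln(0.0625/0.0416)/(2πk) = 0.4071/(2π·0.113) = 0.5733 m·K/W
  R'_cast iron = ln(0.0695/0.0625)/(2πk) = 0.1062/(2π·53.4) = 3.164×10^-4 m·K/W
  R'_titanium = ln(0.0750/0.0695)/(2πk) = 0.07616/(2π·18.3) = 6.624×10^-4 m·K/W
  R'_conv,out = 1/(2πr h) = 1/(2π·0.0750·17.6) = 0.1206 m·K/W
ΣR = 0.006210 + 0.002489 + 0.5733 + 3.164×10^-4 + 6.624×10^-4 + 0.1206 = 0.7036 m·K/W
Q' = ΔT/ΣR = (446 °C − 33.5 °C)/0.7036 = 586.3 W/m
From the inner boundary to the cast iron/titanium interface, ΣR_partial = 0.5823 m·K/W.
T_interface = T_in − Q'·ΣR_partial = 446 °C − (586.3)(0.5823) = 105 °C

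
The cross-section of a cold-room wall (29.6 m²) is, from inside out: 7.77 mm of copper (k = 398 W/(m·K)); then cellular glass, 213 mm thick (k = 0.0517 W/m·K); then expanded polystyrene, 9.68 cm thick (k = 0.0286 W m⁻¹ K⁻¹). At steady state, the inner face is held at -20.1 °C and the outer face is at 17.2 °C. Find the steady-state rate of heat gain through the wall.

Q = 147 W

Series thermal resistances, inner to outer:
  R_copper = L/(kA) = 0.00777/(398·29.6) = 6.595×10^-7 K/W
  R_cellular glass = L/(kA) = 0.213/(0.0517·29.6) = 0.1392 K/W
  R_expanded polystyrene = L/(kA) = 0.0968/(0.0286·29.6) = 0.1143 K/W
ΣR = 6.595×10^-7 + 0.1392 + 0.1143 = 0.2535 K/W
Q = ΔT/ΣR = (-20.1 °C − 17.2 °C)/0.2535 = -147 W
(Negative Q ⇒ heat flows inward; heat gain = 147 W.)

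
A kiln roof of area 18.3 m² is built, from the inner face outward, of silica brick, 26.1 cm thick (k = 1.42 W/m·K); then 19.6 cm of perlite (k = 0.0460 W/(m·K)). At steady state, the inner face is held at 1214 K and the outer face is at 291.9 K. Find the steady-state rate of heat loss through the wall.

Q = 3.80 kW

Series thermal resistances, inner to outer:
  R_silica brick = L/(kA) = 0.261/(1.42·18.3) = 0.01004 K/W
  R_perlite = L/(kA) = 0.196/(0.0460·18.3) = 0.2328 K/W
ΣR = 0.01004 + 0.2328 = 0.2428 K/W
Q = ΔT/ΣR = (1214 K − 291.9 K)/0.2428 = 3800 W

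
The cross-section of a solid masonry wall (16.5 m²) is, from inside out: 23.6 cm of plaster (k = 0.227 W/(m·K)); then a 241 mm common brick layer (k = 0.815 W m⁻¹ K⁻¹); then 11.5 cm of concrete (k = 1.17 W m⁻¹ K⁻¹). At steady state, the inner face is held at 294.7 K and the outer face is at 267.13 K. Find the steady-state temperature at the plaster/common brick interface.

T = 274.71 K

Resistance network (inner→outer):
  R_plaster = L/(kA) = 0.236/(0.227·16.5) = 0.06301 K/W
  R_common brick = L/(kA) = 0.241/(0.815·16.5) = 0.01792 K/W
  R_concrete = L/(kA) = 0.115/(1.17·16.5) = 0.005957 K/W
ΣR = 0.06301 + 0.01792 + 0.005957 = 0.08689 K/W
Q = ΔT/ΣR = (294.7 K − 267.13 K)/0.08689 = 317.3 W
From the inner boundary to the plaster/common brick interface, ΣR_partial = 0.06301 K/W.
T_interface = T_in − Q·ΣR_partial = 294.7 K − (317.3)(0.06301) = 274.71 K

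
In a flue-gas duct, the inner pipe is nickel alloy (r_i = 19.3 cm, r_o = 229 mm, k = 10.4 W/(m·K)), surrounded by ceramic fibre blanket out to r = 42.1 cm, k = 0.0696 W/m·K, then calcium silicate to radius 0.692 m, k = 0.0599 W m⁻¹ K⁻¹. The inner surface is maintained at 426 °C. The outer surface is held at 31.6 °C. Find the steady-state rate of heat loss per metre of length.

Series thermal resistances, inner to outer:
  R'_nickel alloy = ln(0.229/0.193)/(2πk) = 0.1710/(2π·10.4) = 0.002617 m·K/W
  R'_ceramic fibre blanket = ln(0.421/0.229)/(2πk) = 0.6089/(2π·0.0696) = 1.392 m·K/W
  R'_calcium silicate = ln(0.692/0.421)/(2πk) = 0.4970/(2π·0.0599) = 1.320 m·K/W
ΣR = 0.002617 + 1.392 + 1.320 = 2.715 m·K/W
Q' = ΔT/ΣR = (426 °C − 31.6 °C)/2.715 = 145 W/m

Q' = 145 W/m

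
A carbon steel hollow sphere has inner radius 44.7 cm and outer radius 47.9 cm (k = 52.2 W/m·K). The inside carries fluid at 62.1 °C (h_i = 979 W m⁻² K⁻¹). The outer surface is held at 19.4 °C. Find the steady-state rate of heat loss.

Series thermal resistances, inner to outer:
  R_conv,in = 1/(4πr²h) = 1/(4π·0.447²·979) = 4.068×10^-4 K/W
  R_carbon steel = (1/0.447 − 1/0.479)/(4πk) = 0.1495/(4π·52.2) = 2.278×10^-4 K/W
ΣR = 4.068×10^-4 + 2.278×10^-4 = 6.346×10^-4 K/W
Q = ΔT/ΣR = (62.1 °C − 19.4 °C)/6.346×10^-4 = 67300 W

Q = 67300 W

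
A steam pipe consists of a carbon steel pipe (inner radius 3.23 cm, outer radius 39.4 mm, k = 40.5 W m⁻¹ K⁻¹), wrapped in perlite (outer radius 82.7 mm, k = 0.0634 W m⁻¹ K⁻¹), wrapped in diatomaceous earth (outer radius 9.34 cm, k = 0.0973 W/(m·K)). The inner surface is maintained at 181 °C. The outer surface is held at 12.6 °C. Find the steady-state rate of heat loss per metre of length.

Series thermal resistances, inner to outer:
  R'_carbon steel = ln(0.0394/0.0323)/(2πk) = 0.1987/(2π·40.5) = 7.808×10^-4 m·K/W
  R'_perlite = ln(0.0827/0.0394)/(2πk) = 0.7415/(2π·0.0634) = 1.861 m·K/W
  R'_diatomaceous earth = ln(0.0934/0.0827)/(2πk) = 0.1217/(2π·0.0973) = 0.1990 m·K/W
ΣR = 7.808×10^-4 + 1.861 + 0.1990 = 2.061 m·K/W
Q' = ΔT/ΣR = (181 °C − 12.6 °C)/2.061 = 81.7 W/m

Q' = 81.7 W/m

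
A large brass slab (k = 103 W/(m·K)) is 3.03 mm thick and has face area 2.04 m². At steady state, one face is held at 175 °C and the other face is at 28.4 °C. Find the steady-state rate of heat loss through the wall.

Q = kA·ΔT/L = 103 × 2.04 × |175 °C − 28.4 °C| / 0.00303 = 1.02×10^7 W

Q = 10200 kW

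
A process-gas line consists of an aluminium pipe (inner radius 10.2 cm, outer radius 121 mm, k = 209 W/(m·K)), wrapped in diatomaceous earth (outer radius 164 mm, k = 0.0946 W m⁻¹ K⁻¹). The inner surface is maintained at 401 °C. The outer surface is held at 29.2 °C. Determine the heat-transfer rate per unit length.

Q' = 727 W/m

Resistance network (inner→outer):
  R'_aluminium = ln(0.121/0.102)/(2πk) = 0.1708/(2π·209) = 1.301×10^-4 m·K/W
  R'_diatomaceous earth = ln(0.164/0.121)/(2πk) = 0.3041/(2π·0.0946) = 0.5116 m·K/W
ΣR = 1.301×10^-4 + 0.5116 = 0.5117 m·K/W
Q' = ΔT/ΣR = (401 °C − 29.2 °C)/0.5117 = 727 W/m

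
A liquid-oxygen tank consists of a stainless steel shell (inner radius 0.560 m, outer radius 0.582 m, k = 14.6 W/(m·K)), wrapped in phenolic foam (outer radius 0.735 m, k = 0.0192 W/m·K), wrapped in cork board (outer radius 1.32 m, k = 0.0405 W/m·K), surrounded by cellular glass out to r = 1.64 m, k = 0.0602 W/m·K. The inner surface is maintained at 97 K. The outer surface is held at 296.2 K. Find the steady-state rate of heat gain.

Q = 69.6 W

Resistance network (inner→outer):
  R_stainless steel = (1/0.560 − 1/0.582)/(4πk) = 0.06750/(4π·14.6) = 3.679×10^-4 K/W
  R_phenolic foam = (1/0.582 − 1/0.735)/(4πk) = 0.3577/(4π·0.0192) = 1.482 K/W
  R_cork board = (1/0.735 − 1/1.32)/(4πk) = 0.6030/(4π·0.0405) = 1.185 K/W
  R_cellular glass = (1/1.32 − 1/1.64)/(4πk) = 0.1478/(4π·0.0602) = 0.1954 K/W
ΣR = 3.679×10^-4 + 1.482 + 1.185 + 0.1954 = 2.863 K/W
Q = ΔT/ΣR = (97 K − 296.2 K)/2.863 = -69.6 W
(Negative Q ⇒ heat flows inward; heat gain = 69.6 W.)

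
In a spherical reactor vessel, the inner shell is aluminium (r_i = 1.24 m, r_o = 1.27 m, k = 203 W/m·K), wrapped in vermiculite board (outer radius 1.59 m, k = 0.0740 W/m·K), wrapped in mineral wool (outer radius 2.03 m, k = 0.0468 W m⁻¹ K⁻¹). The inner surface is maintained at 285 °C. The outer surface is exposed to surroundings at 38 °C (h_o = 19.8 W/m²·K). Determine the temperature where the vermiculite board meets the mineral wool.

T = 181 °C

Resistance network (inner→outer):
  R_aluminium = (1/1.24 − 1/1.27)/(4πk) = 0.01905/(4π·203) = 7.468×10^-6 K/W
  R_vermiculite board = (1/1.27 − 1/1.59)/(4πk) = 0.1585/(4π·0.0740) = 0.1704 K/W
  R_mineral wool = (1/1.59 − 1/2.03)/(4πk) = 0.1363/(4π·0.0468) = 0.2318 K/W
  R_conv,out = 1/(4πr²h) = 1/(4π·2.03²·19.8) = 9.753×10^-4 K/W
ΣR = 7.468×10^-6 + 0.1704 + 0.2318 + 9.753×10^-4 = 0.4032 K/W
Q = ΔT/ΣR = (285 °C − 38 °C)/0.4032 = 612.6 W
From the inner boundary to the vermiculite board/mineral wool interface, ΣR_partial = 0.1704 K/W.
T_interface = T_in − Q·ΣR_partial = 285 °C − (612.6)(0.1704) = 181 °C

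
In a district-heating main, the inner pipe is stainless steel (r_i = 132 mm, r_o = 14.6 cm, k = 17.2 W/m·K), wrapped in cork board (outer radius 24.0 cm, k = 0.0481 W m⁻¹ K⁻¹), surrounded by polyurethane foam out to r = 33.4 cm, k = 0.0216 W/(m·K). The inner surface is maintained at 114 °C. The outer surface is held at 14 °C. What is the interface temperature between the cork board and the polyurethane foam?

T = 73.7 °C

Series thermal resistances, inner to outer:
  R'_stainless steel = ln(0.146/0.132)/(2πk) = 0.1008/(2π·17.2) = 9.328×10^-4 m·K/W
  R'_cork board = ln(0.240/0.146)/(2πk) = 0.4970/(2π·0.0481) = 1.645 m·K/W
  R'_polyurethane foam = ln(0.334/0.240)/(2πk) = 0.3305/(2π·0.0216) = 2.435 m·K/W
ΣR = 9.328×10^-4 + 1.645 + 2.435 = 4.081 m·K/W
Q' = ΔT/ΣR = (114 °C − 14 °C)/4.081 = 24.50 W/m
From the inner boundary to the cork board/polyurethane foam interface, ΣR_partial = 1.646 m·K/W.
T_interface = T_in − Q'·ΣR_partial = 114 °C − (24.50)(1.646) = 73.7 °C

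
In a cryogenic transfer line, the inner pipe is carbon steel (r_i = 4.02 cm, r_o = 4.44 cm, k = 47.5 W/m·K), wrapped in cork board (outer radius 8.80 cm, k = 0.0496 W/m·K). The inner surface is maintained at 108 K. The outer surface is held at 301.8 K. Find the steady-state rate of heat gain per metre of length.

Q' = 88.3 W/m

Treat each layer as a resistance in series:
  R'_carbon steel = ln(0.0444/0.0402)/(2πk) = 0.09937/(2π·47.5) = 3.330×10^-4 m·K/W
  R'_cork board = ln(0.0880/0.0444)/(2πk) = 0.6841/(2π·0.0496) = 2.195 m·K/W
ΣR = 3.330×10^-4 + 2.195 = 2.195 m·K/W
Q' = ΔT/ΣR = (108 K − 301.8 K)/2.195 = -88.3 W/m
(Negative Q' ⇒ heat flows inward; heat gain = 88.3 W/m.)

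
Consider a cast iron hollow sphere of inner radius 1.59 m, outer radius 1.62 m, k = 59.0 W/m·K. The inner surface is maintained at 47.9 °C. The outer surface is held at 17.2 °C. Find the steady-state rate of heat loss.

Q = 1950 kW

Q = 4πk·ΔT/(1/r₁ − 1/r₂) = 4π × 59.0 × 30.7 / (1/1.59 − 1/1.62) = 1.95×10^6 W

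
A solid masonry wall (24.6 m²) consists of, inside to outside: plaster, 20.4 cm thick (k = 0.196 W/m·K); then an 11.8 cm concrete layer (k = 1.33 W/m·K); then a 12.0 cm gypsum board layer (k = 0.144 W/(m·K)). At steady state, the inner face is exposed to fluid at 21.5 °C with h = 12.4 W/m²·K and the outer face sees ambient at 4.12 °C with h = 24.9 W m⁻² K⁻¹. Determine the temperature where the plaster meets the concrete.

Resistance network (inner→outer):
  R_conv,in = 1/(hA) = 1/(12.4·24.6) = 0.003278 K/W
  R_plaster = L/(kA) = 0.204/(0.196·24.6) = 0.04231 K/W
  R_concrete = L/(kA) = 0.118/(1.33·24.6) = 0.003607 K/W
  R_gypsum board = L/(kA) = 0.120/(0.144·24.6) = 0.03388 K/W
  R_conv,out = 1/(hA) = 1/(24.9·24.6) = 0.001633 K/W
ΣR = 0.003278 + 0.04231 + 0.003607 + 0.03388 + 0.001633 = 0.08471 K/W
Q = ΔT/ΣR = (21.5 °C − 4.12 °C)/0.08471 = 205.2 W
From the inner boundary to the plaster/concrete interface, ΣR_partial = 0.04559 K/W.
T_interface = T_in − Q·ΣR_partial = 21.5 °C − (205.2)(0.04559) = 12.1 °C

T = 12.1 °C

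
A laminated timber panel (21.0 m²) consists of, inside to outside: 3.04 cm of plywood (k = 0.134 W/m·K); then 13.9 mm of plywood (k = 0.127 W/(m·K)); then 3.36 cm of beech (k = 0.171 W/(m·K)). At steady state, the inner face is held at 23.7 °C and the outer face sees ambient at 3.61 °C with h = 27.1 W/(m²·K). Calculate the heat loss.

Treat each layer as a resistance in series:
  R_plywood = L/(kA) = 0.0304/(0.134·21.0) = 0.01080 K/W
  R_plywood = L/(kA) = 0.0139/(0.127·21.0) = 0.005212 K/W
  R_beech = L/(kA) = 0.0336/(0.171·21.0) = 0.009357 K/W
  R_conv,out = 1/(hA) = 1/(27.1·21.0) = 0.001757 K/W
ΣR = 0.01080 + 0.005212 + 0.009357 + 0.001757 = 0.02713 K/W
Q = ΔT/ΣR = (23.7 °C − 3.61 °C)/0.02713 = 741 W

Q = 741 W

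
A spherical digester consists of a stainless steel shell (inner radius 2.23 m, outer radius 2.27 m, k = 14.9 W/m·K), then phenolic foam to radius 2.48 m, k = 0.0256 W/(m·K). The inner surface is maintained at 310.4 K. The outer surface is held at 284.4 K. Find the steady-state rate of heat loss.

Resistance network (inner→outer):
  R_stainless steel = (1/2.23 − 1/2.27)/(4πk) = 0.007902/(4π·14.9) = 4.220×10^-5 K/W
  R_phenolic foam = (1/2.27 − 1/2.48)/(4πk) = 0.03730/(4π·0.0256) = 0.1160 K/W
ΣR = 4.220×10^-5 + 0.1160 = 0.1160 K/W
Q = ΔT/ΣR = (310.4 K − 284.4 K)/0.1160 = 224 W

Q = 224 W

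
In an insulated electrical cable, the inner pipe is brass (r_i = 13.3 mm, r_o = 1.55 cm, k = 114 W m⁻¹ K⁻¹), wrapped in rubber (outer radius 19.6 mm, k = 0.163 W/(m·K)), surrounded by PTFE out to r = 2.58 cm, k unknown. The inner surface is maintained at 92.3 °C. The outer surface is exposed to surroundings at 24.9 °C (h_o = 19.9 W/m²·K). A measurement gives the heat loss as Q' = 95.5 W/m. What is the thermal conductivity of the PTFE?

ΣR = ΔT/Q' = |92.3 − 24.9|/95.5 = 0.7058 m·K/W
Known resistances:
  R'_brass = ln(0.0155/0.0133)/(2πk) = 0.1531/(2π·114) = 2.137×10^-4 m·K/W
  R'_rubber = ln(0.0196/0.0155)/(2πk) = 0.2347/(2π·0.163) = 0.2292 m·K/W
  R'_conv,out = 1/(2πr h) = 1/(2π·0.0258·19.9) = 0.3100 m·K/W
R_PTFE = ΣR − ΣR_known = 0.7058 − 0.5394 = 0.1664 m·K/W
ln(r₂/r₁)/(2πk) = 0.1664 ⇒ k = 0.2748/(2π·0.1664) = 0.263 W/m·K

k = 0.263 W/m·K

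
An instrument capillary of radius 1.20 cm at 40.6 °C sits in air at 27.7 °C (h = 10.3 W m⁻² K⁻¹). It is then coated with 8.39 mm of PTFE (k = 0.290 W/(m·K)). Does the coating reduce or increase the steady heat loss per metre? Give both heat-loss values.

Critical radius for a cylinder: r_cr = k/h = 0.0282 m = 2.82 cm.
Outer radius after coating: r₂ = 0.0120 + 0.00839 = 0.02039 m.
Since r₁ < r_cr and r₂ ≤ r_cr, the coating moves toward the maximum at r_cr — heat loss rises.
Bare: R = 1/(2πr₁h) = 1.288 m·K/W; Q = 12.9/1.288 = 10.0 W/m.
Coated: R = R_cond + R_conv = 1.049 m·K/W; Q = 12.9/1.049 = 12.3 W/m.

increases: 10.0 → 12.3 W/m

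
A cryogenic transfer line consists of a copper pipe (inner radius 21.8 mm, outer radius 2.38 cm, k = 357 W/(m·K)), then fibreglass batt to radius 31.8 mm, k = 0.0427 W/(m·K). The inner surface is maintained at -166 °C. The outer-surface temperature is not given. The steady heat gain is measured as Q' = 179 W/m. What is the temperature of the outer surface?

T_out = 27.3 °C

Series resistances:
  R'_copper = ln(0.0238/0.0218)/(2πk) = 0.08778/(2π·357) = 3.913×10^-5 m·K/W
  R'_fibreglass batt = ln(0.0318/0.0238)/(2πk) = 0.2898/(2π·0.0427) = 1.080 m·K/W
ΣR = 1.080 m·K/W
ΔT = Q'·ΣR = 179 × 1.080 = 193.3 K
Heat flows inward, so T_out = T_in + ΔT = -166 + 193.3 = 27.3 °C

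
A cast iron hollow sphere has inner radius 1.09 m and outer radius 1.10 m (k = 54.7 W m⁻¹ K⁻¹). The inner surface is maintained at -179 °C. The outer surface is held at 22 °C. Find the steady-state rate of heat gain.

Q = 4πk·ΔT/(1/r₁ − 1/r₂) = 4π × 54.7 × 201 / (1/1.09 − 1/1.10) = 1.66×10^7 W

Q = 16600 kW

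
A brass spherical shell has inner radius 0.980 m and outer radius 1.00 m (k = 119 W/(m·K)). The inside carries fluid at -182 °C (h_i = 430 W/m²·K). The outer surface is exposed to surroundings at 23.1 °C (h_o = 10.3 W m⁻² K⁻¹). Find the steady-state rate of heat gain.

Treat each layer as a resistance in series:
  R_conv,in = 1/(4πr²h) = 1/(4π·0.980²·430) = 1.927×10^-4 K/W
  R_brass = (1/0.980 − 1/1.00)/(4πk) = 0.02041/(4π·119) = 1.365×10^-5 K/W
  R_conv,out = 1/(4πr²h) = 1/(4π·1.00²·10.3) = 0.007726 K/W
ΣR = 1.927×10^-4 + 1.365×10^-5 + 0.007726 = 0.007932 K/W
Q = ΔT/ΣR = (-182 °C − 23.1 °C)/0.007932 = -25900 W
(Negative Q ⇒ heat flows inward; heat gain = 25900 W.)

Q = 25.9 kW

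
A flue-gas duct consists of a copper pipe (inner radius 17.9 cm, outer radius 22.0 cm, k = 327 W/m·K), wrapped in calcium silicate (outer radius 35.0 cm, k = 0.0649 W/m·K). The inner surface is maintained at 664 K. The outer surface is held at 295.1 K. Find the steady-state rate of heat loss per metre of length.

Q' = 324 W/m

Series thermal resistances, inner to outer:
  R'_copper = ln(0.220/0.179)/(2πk) = 0.2062/(2π·327) = 1.004×10^-4 m·K/W
  R'_calcium silicate = ln(0.350/0.220)/(2πk) = 0.4643/(2π·0.0649) = 1.139 m·K/W
ΣR = 1.004×10^-4 + 1.139 = 1.139 m·K/W
Q' = ΔT/ΣR = (664 K − 295.1 K)/1.139 = 324 W/m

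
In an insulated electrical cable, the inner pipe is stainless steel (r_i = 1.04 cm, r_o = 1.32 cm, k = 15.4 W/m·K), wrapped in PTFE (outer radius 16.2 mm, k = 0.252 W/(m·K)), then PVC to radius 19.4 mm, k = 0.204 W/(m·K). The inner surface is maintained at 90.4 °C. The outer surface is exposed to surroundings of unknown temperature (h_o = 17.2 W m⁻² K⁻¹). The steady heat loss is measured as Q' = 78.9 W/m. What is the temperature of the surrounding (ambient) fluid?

Series resistances:
  R'_stainless steel = ln(0.0132/0.0104)/(2πk) = 0.2384/(2π·15.4) = 0.002464 m·K/W
  R'_PTFE = ln(0.0162/0.0132)/(2πk) = 0.2048/(2π·0.252) = 0.1293 m·K/W
  R'_PVC = ln(0.0194/0.0162)/(2πk) = 0.1803/(2π·0.204) = 0.1406 m·K/W
  R'_conv,out = 1/(2πr h) = 1/(2π·0.0194·17.2) = 0.4770 m·K/W
ΣR = 0.7494 m·K/W
ΔT = Q'·ΣR = 78.9 × 0.7494 = 59.13 K
Heat flows outward, so T_out = T_in − ΔT = 90.4 − 59.13 = 31.3 °C

T_out = 31.3 °C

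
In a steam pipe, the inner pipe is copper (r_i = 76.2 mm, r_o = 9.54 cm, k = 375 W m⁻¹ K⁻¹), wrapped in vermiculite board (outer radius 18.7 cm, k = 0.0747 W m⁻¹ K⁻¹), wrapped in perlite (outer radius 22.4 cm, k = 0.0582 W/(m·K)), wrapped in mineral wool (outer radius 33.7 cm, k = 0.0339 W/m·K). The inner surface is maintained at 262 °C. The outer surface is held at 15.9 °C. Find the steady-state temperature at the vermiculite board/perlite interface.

Series thermal resistances, inner to outer:
  R'_copper = ln(0.0954/0.0762)/(2πk) = 0.2247/(2π·375) = 9.537×10^-5 m·K/W
  R'_vermiculite board = ln(0.187/0.0954)/(2πk) = 0.6730/(2π·0.0747) = 1.434 m·K/W
  R'_perlite = ln(0.224/0.187)/(2πk) = 0.1805/(2π·0.0582) = 0.4937 m·K/W
  R'_mineral wool = ln(0.337/0.224)/(2πk) = 0.4084/(2π·0.0339) = 1.918 m·K/W
ΣR = 9.537×10^-5 + 1.434 + 0.4937 + 1.918 = 3.846 m·K/W
Q' = ΔT/ΣR = (262 °C − 15.9 °C)/3.846 = 63.99 W/m
From the inner boundary to the vermiculite board/perlite interface, ΣR_partial = 1.434 m·K/W.
T_interface = T_in − Q'·ΣR_partial = 262 °C − (63.99)(1.434) = 170 °C

T = 170 °C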